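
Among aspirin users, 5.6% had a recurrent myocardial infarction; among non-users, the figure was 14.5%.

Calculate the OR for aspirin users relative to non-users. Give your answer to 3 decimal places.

odds, aspirin users = 0.0560/0.9440 = 0.0593
odds, non-users = 0.1450/0.8550 = 0.1696
OR = 0.0593 / 0.1696 = 0.350

OR: 0.350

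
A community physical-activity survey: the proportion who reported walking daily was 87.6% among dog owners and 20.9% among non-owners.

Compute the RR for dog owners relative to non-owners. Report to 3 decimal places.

RR = 0.8760 / 0.2090 = 4.191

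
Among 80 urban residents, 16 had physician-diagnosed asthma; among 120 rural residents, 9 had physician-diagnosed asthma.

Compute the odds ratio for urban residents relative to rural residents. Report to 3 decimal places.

OR = (16 × 111) / (64 × 9) = 1776/576 ≈ 3.083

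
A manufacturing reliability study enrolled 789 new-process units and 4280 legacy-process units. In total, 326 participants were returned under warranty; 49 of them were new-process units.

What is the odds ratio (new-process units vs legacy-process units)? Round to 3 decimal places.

0.957

new-process units without the outcome: 789 − 49 = 740
legacy-process units with the outcome: 326 − 49 = 277
legacy-process units without the outcome: 4280 − 277 = 4003
OR = (49 × 4003) / (740 × 277) = 196147/204980 ≈ 0.957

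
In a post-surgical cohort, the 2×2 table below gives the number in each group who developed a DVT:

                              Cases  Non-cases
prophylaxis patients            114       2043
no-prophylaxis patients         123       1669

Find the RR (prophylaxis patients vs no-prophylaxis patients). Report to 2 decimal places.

risk, prophylaxis patients = 114/2157 = 0.0529
risk, no-prophylaxis patients = 123/1792 = 0.0686
RR = 0.0529 / 0.0686 = 0.77

0.77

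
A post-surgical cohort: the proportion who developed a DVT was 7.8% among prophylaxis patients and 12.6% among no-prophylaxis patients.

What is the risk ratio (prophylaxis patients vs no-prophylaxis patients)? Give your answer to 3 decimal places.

RR = 0.0780 / 0.1260 = 0.619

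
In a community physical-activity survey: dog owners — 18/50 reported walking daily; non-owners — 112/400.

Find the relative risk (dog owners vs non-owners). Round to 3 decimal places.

risk, dog owners = 18/50 = 0.3600
risk, non-owners = 112/400 = 0.2800
RR = 0.3600 / 0.2800 = 1.286

RR = 1.286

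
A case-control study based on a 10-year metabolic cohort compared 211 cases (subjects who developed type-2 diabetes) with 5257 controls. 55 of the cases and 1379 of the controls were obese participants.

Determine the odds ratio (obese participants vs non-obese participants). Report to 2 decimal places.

odds, obese participants = 55/1379 = 0.03988
odds, non-obese participants = 156/3878 = 0.04023
OR = 0.03988 / 0.04023 = 0.99

OR: 0.99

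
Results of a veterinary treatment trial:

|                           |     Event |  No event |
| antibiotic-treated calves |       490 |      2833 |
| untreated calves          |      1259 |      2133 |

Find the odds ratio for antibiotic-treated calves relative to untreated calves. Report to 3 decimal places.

OR ≈ 0.293

odds, antibiotic-treated calves = 490/2833 = 0.1730
odds, untreated calves = 1259/2133 = 0.5902
OR = 0.1730 / 0.5902 = 0.293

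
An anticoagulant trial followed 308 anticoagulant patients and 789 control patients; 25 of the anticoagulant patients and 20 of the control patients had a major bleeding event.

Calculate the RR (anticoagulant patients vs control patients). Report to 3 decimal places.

3.202

risk, anticoagulant patients = 25/308 = 0.08117
risk, control patients = 20/789 = 0.02535
RR = 0.08117 / 0.02535 = 3.202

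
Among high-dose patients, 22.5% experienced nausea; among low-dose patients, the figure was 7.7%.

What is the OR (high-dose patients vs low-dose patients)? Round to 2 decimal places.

OR: 3.48

odds, high-dose patients = 0.2250/0.7750 = 0.2903
odds, low-dose patients = 0.0770/0.9230 = 0.0834
OR = 0.2903 / 0.0834 = 3.48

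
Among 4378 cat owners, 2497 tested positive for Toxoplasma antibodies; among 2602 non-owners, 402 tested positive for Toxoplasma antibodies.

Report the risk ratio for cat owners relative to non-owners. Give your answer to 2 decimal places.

3.69

risk, cat owners = 2497/4378 = 0.5704
risk, non-owners = 402/2602 = 0.1545
RR = 0.5704 / 0.1545 = 3.69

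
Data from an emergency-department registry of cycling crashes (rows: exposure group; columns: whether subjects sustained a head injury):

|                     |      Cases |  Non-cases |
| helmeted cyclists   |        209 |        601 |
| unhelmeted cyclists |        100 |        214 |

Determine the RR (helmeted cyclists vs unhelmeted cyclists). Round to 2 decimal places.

RR = 0.81

risk, helmeted cyclists = 209/810 = 0.2580
risk, unhelmeted cyclists = 100/314 = 0.3185
RR = 0.2580 / 0.3185 = 0.81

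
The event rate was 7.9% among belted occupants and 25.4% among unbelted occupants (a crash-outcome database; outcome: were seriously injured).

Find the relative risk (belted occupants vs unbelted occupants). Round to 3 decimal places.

RR = 0.0790 / 0.2540 = 0.311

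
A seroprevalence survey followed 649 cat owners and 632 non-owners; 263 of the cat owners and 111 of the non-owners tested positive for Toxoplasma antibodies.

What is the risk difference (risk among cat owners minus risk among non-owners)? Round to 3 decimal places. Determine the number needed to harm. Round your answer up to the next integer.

RD = 0.230; NNH = 5

risk, cat owners = 263/649 = 0.4052
risk, non-owners = 111/632 = 0.1756
risk difference = 0.4052 − 0.1756 = 0.230
absolute risk difference = 0.229606
1 / 0.229606 = 4.355 → round up → 5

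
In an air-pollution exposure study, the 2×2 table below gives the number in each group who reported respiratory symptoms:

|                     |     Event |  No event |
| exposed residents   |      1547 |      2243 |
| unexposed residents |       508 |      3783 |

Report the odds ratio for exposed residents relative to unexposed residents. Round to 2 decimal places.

OR = (1547 × 3783) / (2243 × 508) = 5852301/1139444 ≈ 5.14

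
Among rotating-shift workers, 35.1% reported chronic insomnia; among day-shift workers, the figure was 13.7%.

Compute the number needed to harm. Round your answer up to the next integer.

NNH: 5

absolute risk difference = 0.214000
1 / 0.214000 = 4.673 → round up → 5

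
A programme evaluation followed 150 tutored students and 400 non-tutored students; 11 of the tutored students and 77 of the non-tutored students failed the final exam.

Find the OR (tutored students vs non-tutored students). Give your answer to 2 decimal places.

OR = (11 × 323) / (139 × 77) = 3553/10703 ≈ 0.33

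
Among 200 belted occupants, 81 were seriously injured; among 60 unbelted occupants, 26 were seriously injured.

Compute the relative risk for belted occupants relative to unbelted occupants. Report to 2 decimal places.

0.93

risk, belted occupants = 81/200 = 0.4050
risk, unbelted occupants = 26/60 = 0.4333
RR = 0.4050 / 0.4333 = 0.93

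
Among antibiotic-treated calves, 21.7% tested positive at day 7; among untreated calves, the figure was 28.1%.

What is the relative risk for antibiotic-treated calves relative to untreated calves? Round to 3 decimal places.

RR = 0.2170 / 0.2810 = 0.772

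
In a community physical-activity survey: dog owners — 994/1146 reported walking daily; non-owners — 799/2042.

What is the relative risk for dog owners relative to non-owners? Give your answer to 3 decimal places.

RR ≈ 2.217

risk, dog owners = 994/1146 = 0.8674
risk, non-owners = 799/2042 = 0.3913
RR = 0.8674 / 0.3913 = 2.217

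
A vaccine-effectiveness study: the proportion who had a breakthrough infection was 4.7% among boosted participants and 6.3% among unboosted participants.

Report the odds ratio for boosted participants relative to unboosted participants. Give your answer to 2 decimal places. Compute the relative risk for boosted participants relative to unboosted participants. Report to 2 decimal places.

OR = 0.73; RR = 0.75

odds, boosted participants = 0.04700/0.95300 = 0.04932
odds, unboosted participants = 0.06300/0.93700 = 0.06724
OR = 0.04932 / 0.06724 = 0.73
RR = 0.04700 / 0.06300 = 0.75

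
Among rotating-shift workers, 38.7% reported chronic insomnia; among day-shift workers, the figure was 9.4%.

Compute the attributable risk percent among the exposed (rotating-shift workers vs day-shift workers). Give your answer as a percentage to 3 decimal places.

AR% = (0.3870 − 0.0940) / 0.3870 = 0.7571 → 75.711%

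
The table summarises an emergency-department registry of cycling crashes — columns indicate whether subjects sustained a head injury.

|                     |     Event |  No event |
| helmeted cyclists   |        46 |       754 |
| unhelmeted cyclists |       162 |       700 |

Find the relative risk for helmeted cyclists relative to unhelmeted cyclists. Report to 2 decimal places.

RR = 0.31

risk, helmeted cyclists = 46/800 = 0.0575
risk, unhelmeted cyclists = 162/862 = 0.1879
RR = 0.0575 / 0.1879 = 0.31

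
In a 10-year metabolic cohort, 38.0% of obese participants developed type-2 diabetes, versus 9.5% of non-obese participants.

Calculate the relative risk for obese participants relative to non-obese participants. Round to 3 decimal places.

RR = 0.3800 / 0.0950 = 4.000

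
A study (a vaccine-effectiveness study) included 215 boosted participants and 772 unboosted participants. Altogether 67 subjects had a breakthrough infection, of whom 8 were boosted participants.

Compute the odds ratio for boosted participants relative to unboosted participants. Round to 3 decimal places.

boosted participants without the outcome: 215 − 8 = 207
unboosted participants with the outcome: 67 − 8 = 59
unboosted participants without the outcome: 772 − 59 = 713
OR = (8 × 713) / (207 × 59) = 5704/12213 ≈ 0.467

0.467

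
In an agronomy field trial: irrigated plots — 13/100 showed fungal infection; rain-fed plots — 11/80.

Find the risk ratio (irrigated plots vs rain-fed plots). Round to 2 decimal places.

RR = 0.95

risk, irrigated plots = 13/100 = 0.1300
risk, rain-fed plots = 11/80 = 0.1375
RR = 0.1300 / 0.1375 = 0.95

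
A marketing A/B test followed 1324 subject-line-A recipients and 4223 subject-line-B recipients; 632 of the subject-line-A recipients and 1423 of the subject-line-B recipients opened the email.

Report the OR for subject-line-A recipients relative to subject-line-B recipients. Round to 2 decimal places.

OR = (632 × 2800) / (692 × 1423) = 1769600/984716 ≈ 1.80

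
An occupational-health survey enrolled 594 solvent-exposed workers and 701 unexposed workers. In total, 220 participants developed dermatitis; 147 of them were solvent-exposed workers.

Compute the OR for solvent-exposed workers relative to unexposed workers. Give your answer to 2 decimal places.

OR ≈ 2.83

solvent-exposed workers without the outcome: 594 − 147 = 447
unexposed workers with the outcome: 220 − 147 = 73
unexposed workers without the outcome: 701 − 73 = 628
odds, solvent-exposed workers = 147/447 = 0.3289
odds, unexposed workers = 73/628 = 0.1162
OR = 0.3289 / 0.1162 = 2.83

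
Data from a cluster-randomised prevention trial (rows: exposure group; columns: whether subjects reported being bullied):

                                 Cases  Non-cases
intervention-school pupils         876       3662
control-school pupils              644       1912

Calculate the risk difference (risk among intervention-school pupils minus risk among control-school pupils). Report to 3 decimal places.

-0.059

risk, intervention-school pupils = 876/4538 = 0.1930
risk, control-school pupils = 644/2556 = 0.2520
risk difference = 0.1930 − 0.2520 = -0.059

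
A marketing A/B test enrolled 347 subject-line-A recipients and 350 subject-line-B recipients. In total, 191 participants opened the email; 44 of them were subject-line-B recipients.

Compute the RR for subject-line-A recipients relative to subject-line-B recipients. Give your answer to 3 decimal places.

subject-line-A recipients with the outcome: 191 − 44 = 147
subject-line-A recipients without the outcome: 347 − 147 = 200
subject-line-B recipients without the outcome: 350 − 44 = 306
risk, subject-line-A recipients = 147/347 = 0.4236
risk, subject-line-B recipients = 44/350 = 0.1257
RR = 0.4236 / 0.1257 = 3.370

3.370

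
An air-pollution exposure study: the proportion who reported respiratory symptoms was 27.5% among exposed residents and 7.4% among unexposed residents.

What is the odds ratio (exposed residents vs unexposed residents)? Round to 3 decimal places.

OR: 4.747

odds, exposed residents = 0.2750/0.7250 = 0.3793
odds, unexposed residents = 0.0740/0.9260 = 0.0799
OR = 0.3793 / 0.0799 = 4.747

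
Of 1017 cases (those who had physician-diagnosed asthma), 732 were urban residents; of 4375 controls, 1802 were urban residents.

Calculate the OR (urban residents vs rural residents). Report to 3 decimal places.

OR = (732 × 2573) / (1802 × 285) = 1883436/513570 ≈ 3.667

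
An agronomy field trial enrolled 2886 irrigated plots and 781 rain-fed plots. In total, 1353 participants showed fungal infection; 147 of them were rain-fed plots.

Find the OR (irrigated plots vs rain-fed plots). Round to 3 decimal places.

3.096

irrigated plots with the outcome: 1353 − 147 = 1206
irrigated plots without the outcome: 2886 − 1206 = 1680
rain-fed plots without the outcome: 781 − 147 = 634
OR = (1206 × 634) / (1680 × 147) = 764604/246960 ≈ 3.096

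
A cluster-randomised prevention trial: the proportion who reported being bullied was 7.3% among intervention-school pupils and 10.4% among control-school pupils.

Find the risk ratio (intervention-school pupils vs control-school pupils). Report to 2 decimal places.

RR = 0.0730 / 0.1040 = 0.70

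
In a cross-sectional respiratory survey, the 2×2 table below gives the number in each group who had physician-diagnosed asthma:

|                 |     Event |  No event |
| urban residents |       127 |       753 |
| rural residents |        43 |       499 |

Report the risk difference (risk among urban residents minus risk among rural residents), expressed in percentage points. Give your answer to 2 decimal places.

RD ≈ 6.50

risk, urban residents = 127/880 = 0.1443
risk, rural residents = 43/542 = 0.0793
risk difference = 0.1443 − 0.0793 = 0.0650 → 6.50 percentage points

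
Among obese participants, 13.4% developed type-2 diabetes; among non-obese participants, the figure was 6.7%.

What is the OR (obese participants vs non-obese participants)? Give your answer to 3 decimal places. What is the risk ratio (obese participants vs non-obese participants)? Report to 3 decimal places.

OR = 2.155; RR = 2.000

odds, obese participants = 0.1340/0.8660 = 0.1547
odds, non-obese participants = 0.0670/0.9330 = 0.0718
OR = 0.1547 / 0.0718 = 2.155
RR = 0.1340 / 0.0670 = 2.000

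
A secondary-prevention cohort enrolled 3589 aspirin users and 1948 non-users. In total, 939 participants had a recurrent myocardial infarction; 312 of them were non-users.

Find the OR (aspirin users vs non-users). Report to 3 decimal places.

aspirin users with the outcome: 939 − 312 = 627
aspirin users without the outcome: 3589 − 627 = 2962
non-users without the outcome: 1948 − 312 = 1636
OR = (627 × 1636) / (2962 × 312) = 1025772/924144 ≈ 1.110

1.110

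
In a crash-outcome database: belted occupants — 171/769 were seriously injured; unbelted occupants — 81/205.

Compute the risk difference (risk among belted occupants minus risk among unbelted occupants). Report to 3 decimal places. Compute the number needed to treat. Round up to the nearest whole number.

risk, belted occupants = 171/769 = 0.2224
risk, unbelted occupants = 81/205 = 0.3951
risk difference = 0.2224 − 0.3951 = -0.173
absolute risk difference = 0.172755
1 / 0.172755 = 5.789 → round up → 6

RD = -0.173; NNT = 6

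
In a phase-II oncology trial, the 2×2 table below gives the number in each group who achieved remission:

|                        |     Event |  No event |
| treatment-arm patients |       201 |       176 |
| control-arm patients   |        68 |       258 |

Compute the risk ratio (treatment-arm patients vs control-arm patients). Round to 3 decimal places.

risk, treatment-arm patients = 201/377 = 0.5332
risk, control-arm patients = 68/326 = 0.2086
RR = 0.5332 / 0.2086 = 2.556

RR ≈ 2.556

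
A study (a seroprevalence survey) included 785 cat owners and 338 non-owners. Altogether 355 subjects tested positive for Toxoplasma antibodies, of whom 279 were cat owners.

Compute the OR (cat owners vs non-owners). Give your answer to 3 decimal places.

OR ≈ 1.901

cat owners without the outcome: 785 − 279 = 506
non-owners with the outcome: 355 − 279 = 76
non-owners without the outcome: 338 − 76 = 262
odds, cat owners = 279/506 = 0.5514
odds, non-owners = 76/262 = 0.2901
OR = 0.5514 / 0.2901 = 1.901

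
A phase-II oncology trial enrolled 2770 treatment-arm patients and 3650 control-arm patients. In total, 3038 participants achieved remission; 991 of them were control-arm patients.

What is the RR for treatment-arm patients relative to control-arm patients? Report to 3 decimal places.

treatment-arm patients with the outcome: 3038 − 991 = 2047
treatment-arm patients without the outcome: 2770 − 2047 = 723
control-arm patients without the outcome: 3650 − 991 = 2659
risk, treatment-arm patients = 2047/2770 = 0.7390
risk, control-arm patients = 991/3650 = 0.2715
RR = 0.7390 / 0.2715 = 2.722

2.722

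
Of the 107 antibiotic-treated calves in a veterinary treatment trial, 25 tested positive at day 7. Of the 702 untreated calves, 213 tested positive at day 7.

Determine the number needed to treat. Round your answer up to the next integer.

15

risk, antibiotic-treated calves = 25/107 = 0.233645
risk, untreated calves = 213/702 = 0.303419
absolute risk difference = 0.069774
1 / 0.069774 = 14.332 → round up → 15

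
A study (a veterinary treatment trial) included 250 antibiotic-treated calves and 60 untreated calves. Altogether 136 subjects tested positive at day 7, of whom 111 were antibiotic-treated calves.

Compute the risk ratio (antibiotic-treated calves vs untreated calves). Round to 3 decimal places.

1.066

antibiotic-treated calves without the outcome: 250 − 111 = 139
untreated calves with the outcome: 136 − 111 = 25
untreated calves without the outcome: 60 − 25 = 35
risk, antibiotic-treated calves = 111/250 = 0.4440
risk, untreated calves = 25/60 = 0.4167
RR = 0.4440 / 0.4167 = 1.066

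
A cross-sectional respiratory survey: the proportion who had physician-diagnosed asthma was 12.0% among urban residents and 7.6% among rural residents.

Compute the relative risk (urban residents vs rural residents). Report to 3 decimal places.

RR = 0.1200 / 0.0760 = 1.579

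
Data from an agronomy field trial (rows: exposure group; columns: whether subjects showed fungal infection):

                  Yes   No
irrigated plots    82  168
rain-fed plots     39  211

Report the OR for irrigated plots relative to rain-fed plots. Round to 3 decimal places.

OR = (82 × 211) / (168 × 39) = 17302/6552 ≈ 2.641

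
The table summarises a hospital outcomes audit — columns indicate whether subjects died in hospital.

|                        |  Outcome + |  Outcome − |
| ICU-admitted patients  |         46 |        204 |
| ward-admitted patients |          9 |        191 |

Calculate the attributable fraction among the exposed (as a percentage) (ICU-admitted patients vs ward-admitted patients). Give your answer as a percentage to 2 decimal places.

risk, ICU-admitted patients = 46/250 = 0.18400
risk, ward-admitted patients = 9/200 = 0.04500
AR% = (0.18400 − 0.04500) / 0.18400 = 0.7554 → 75.54%

AR% ≈ 75.54%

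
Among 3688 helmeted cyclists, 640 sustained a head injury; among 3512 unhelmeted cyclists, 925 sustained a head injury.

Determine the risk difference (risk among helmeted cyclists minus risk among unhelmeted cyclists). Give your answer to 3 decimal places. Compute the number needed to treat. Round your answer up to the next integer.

risk, helmeted cyclists = 640/3688 = 0.1735
risk, unhelmeted cyclists = 925/3512 = 0.2634
risk difference = 0.1735 − 0.2634 = -0.090
absolute risk difference = 0.089847
1 / 0.089847 = 11.130 → round up → 12

RD = -0.090; NNT = 12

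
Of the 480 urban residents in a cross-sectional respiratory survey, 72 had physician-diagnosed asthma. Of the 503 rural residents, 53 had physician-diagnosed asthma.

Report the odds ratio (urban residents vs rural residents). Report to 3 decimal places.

OR = (72 × 450) / (408 × 53) = 32400/21624 ≈ 1.498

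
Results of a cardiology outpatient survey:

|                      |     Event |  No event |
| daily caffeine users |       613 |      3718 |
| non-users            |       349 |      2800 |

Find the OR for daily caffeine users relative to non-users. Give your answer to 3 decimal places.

odds, daily caffeine users = 613/3718 = 0.1649
odds, non-users = 349/2800 = 0.1246
OR = 0.1649 / 0.1246 = 1.323

1.323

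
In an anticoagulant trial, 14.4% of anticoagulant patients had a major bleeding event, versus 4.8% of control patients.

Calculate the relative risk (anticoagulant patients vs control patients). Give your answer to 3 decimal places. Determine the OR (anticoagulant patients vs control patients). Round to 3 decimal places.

RR = 0.14400 / 0.04800 = 3.000
odds, anticoagulant patients = 0.14400/0.85600 = 0.16822
odds, control patients = 0.04800/0.95200 = 0.05042
OR = 0.16822 / 0.05042 = 3.336

RR = 3.000; OR = 3.336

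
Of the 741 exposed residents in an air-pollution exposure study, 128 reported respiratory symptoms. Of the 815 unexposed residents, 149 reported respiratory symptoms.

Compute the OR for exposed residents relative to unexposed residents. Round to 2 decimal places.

odds, exposed residents = 128/613 = 0.2088
odds, unexposed residents = 149/666 = 0.2237
OR = 0.2088 / 0.2237 = 0.93

OR ≈ 0.93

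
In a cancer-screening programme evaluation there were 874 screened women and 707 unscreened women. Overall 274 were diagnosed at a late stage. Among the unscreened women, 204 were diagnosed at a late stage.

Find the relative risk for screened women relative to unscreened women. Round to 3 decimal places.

0.278

screened women with the outcome: 274 − 204 = 70
screened women without the outcome: 874 − 70 = 804
unscreened women without the outcome: 707 − 204 = 503
risk, screened women = 70/874 = 0.0801
risk, unscreened women = 204/707 = 0.2885
RR = 0.0801 / 0.2885 = 0.278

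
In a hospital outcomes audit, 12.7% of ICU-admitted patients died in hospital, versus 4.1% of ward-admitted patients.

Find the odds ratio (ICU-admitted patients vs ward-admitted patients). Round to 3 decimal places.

3.403

odds, ICU-admitted patients = 0.12700/0.87300 = 0.14548
odds, ward-admitted patients = 0.04100/0.95900 = 0.04275
OR = 0.14548 / 0.04275 = 3.403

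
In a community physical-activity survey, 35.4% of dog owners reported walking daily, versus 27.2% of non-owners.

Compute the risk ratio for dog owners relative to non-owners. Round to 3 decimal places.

RR = 0.3540 / 0.2720 = 1.301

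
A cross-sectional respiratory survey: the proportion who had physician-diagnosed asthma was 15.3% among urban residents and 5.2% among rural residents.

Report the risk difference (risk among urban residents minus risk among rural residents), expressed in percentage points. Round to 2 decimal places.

risk difference = 0.1530 − 0.0520 = 0.1010 → 10.10 percentage points

RD: 10.10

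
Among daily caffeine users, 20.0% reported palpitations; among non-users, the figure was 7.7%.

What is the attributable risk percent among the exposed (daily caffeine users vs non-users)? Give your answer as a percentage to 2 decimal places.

AR% = (0.2000 − 0.0770) / 0.2000 = 0.6150 → 61.50%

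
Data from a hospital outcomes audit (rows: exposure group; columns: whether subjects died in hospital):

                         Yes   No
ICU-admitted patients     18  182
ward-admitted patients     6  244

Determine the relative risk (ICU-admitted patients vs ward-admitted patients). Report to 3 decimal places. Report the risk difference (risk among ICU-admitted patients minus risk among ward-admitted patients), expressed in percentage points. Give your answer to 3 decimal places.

risk, ICU-admitted patients = 18/200 = 0.09000
risk, ward-admitted patients = 6/250 = 0.02400
RR = 0.09000 / 0.02400 = 3.750
risk difference = 0.09000 − 0.02400 = 0.06600 → 6.600 percentage points

RR = 3.750; RD = 6.600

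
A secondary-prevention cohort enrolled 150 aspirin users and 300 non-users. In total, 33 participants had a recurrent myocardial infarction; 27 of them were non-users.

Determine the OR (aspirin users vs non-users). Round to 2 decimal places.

OR: 0.42

aspirin users with the outcome: 33 − 27 = 6
aspirin users without the outcome: 150 − 6 = 144
non-users without the outcome: 300 − 27 = 273
odds, aspirin users = 6/144 = 0.04167
odds, non-users = 27/273 = 0.09890
OR = 0.04167 / 0.09890 = 0.42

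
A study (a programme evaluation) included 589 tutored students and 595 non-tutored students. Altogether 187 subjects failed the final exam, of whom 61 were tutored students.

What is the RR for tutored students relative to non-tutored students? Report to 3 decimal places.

tutored students without the outcome: 589 − 61 = 528
non-tutored students with the outcome: 187 − 61 = 126
non-tutored students without the outcome: 595 − 126 = 469
risk, tutored students = 61/589 = 0.1036
risk, non-tutored students = 126/595 = 0.2118
RR = 0.1036 / 0.2118 = 0.489

RR: 0.489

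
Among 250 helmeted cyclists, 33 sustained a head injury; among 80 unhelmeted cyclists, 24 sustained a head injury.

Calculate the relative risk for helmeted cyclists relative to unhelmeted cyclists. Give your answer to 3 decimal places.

risk, helmeted cyclists = 33/250 = 0.1320
risk, unhelmeted cyclists = 24/80 = 0.3000
RR = 0.1320 / 0.3000 = 0.440

0.440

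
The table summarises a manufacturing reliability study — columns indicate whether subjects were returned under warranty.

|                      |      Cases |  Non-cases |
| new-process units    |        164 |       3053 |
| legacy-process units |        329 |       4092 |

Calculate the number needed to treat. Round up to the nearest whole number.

risk, new-process units = 164/3217 = 0.050979
risk, legacy-process units = 329/4421 = 0.074418
absolute risk difference = 0.023438
1 / 0.023438 = 42.666 → round up → 43

NNT = 43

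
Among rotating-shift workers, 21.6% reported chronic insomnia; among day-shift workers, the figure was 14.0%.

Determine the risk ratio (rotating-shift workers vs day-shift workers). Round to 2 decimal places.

RR = 0.2160 / 0.1400 = 1.54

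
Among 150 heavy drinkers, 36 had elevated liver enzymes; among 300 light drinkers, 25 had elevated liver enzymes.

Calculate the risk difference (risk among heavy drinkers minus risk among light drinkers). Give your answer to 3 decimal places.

risk, heavy drinkers = 36/150 = 0.2400
risk, light drinkers = 25/300 = 0.0833
risk difference = 0.2400 − 0.0833 = 0.157

0.157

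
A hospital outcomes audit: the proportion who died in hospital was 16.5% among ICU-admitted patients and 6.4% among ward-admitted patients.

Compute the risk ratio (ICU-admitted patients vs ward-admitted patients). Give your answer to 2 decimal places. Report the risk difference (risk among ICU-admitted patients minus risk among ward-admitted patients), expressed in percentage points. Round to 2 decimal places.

RR = 2.58; RD = 10.10

RR = 0.1650 / 0.0640 = 2.58
risk difference = 0.1650 − 0.0640 = 0.1010 → 10.10 percentage points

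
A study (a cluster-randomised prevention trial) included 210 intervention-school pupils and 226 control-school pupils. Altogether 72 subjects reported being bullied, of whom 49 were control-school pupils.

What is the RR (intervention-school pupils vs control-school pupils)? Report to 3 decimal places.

intervention-school pupils with the outcome: 72 − 49 = 23
intervention-school pupils without the outcome: 210 − 23 = 187
control-school pupils without the outcome: 226 − 49 = 177
risk, intervention-school pupils = 23/210 = 0.1095
risk, control-school pupils = 49/226 = 0.2168
RR = 0.1095 / 0.2168 = 0.505

0.505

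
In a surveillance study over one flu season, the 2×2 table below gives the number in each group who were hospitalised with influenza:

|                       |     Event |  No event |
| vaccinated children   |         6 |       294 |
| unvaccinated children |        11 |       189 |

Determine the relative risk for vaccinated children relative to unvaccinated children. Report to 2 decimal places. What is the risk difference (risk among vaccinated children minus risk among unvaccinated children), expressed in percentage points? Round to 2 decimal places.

RR = 0.36; RD = -3.50

risk, vaccinated children = 6/300 = 0.02000
risk, unvaccinated children = 11/200 = 0.05500
RR = 0.02000 / 0.05500 = 0.36
risk difference = 0.02000 − 0.05500 = -0.03500 → -3.50 percentage points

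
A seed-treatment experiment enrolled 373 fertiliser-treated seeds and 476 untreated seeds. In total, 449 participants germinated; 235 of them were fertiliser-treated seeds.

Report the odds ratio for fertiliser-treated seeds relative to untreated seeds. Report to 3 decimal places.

fertiliser-treated seeds without the outcome: 373 − 235 = 138
untreated seeds with the outcome: 449 − 235 = 214
untreated seeds without the outcome: 476 − 214 = 262
OR = (235 × 262) / (138 × 214) = 61570/29532 ≈ 2.085

OR: 2.085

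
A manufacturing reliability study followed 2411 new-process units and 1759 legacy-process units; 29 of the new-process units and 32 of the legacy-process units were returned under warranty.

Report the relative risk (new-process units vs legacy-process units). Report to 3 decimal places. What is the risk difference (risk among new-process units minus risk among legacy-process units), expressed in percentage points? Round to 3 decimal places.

RR = 0.661; RD = -0.616

risk, new-process units = 29/2411 = 0.01203
risk, legacy-process units = 32/1759 = 0.01819
RR = 0.01203 / 0.01819 = 0.661
risk difference = 0.01203 − 0.01819 = -0.00616 → -0.616 percentage points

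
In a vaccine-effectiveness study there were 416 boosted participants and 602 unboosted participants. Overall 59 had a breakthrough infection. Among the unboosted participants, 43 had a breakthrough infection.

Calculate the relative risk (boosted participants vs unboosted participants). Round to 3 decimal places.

0.538

boosted participants with the outcome: 59 − 43 = 16
boosted participants without the outcome: 416 − 16 = 400
unboosted participants without the outcome: 602 − 43 = 559
risk, boosted participants = 16/416 = 0.03846
risk, unboosted participants = 43/602 = 0.07143
RR = 0.03846 / 0.07143 = 0.538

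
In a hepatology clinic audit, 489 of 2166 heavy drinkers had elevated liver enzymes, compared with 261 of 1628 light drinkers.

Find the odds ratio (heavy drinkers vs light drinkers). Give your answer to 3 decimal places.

OR = (489 × 1367) / (1677 × 261) = 668463/437697 ≈ 1.527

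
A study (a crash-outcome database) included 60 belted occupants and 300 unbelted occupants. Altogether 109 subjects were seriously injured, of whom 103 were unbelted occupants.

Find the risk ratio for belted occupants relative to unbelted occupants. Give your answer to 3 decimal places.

RR = 0.291

belted occupants with the outcome: 109 − 103 = 6
belted occupants without the outcome: 60 − 6 = 54
unbelted occupants without the outcome: 300 − 103 = 197
risk, belted occupants = 6/60 = 0.1000
risk, unbelted occupants = 103/300 = 0.3433
RR = 0.1000 / 0.3433 = 0.291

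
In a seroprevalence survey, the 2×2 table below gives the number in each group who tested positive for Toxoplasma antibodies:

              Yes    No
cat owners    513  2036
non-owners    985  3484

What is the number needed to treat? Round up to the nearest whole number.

risk, cat owners = 513/2549 = 0.201255
risk, non-owners = 985/4469 = 0.220407
absolute risk difference = 0.019152
1 / 0.019152 = 52.214 → round up → 53

NNT: 53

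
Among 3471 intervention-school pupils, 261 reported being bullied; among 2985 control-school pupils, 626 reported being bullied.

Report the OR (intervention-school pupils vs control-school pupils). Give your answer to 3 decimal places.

0.306

odds, intervention-school pupils = 261/3210 = 0.0813
odds, control-school pupils = 626/2359 = 0.2654
OR = 0.0813 / 0.2654 = 0.306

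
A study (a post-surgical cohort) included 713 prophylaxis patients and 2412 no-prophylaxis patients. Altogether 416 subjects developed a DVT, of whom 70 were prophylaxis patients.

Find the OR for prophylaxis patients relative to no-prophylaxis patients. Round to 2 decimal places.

prophylaxis patients without the outcome: 713 − 70 = 643
no-prophylaxis patients with the outcome: 416 − 70 = 346
no-prophylaxis patients without the outcome: 2412 − 346 = 2066
odds, prophylaxis patients = 70/643 = 0.1089
odds, no-prophylaxis patients = 346/2066 = 0.1675
OR = 0.1089 / 0.1675 = 0.65

0.65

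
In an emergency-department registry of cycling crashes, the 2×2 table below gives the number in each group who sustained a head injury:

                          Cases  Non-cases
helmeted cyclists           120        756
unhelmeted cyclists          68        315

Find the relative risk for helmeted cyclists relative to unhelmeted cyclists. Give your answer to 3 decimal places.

0.772

risk, helmeted cyclists = 120/876 = 0.1370
risk, unhelmeted cyclists = 68/383 = 0.1775
RR = 0.1370 / 0.1775 = 0.772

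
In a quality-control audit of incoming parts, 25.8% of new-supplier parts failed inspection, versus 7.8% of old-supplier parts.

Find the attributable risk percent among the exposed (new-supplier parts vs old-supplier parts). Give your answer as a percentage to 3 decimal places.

AR% = (0.2580 − 0.0780) / 0.2580 = 0.6977 → 69.767%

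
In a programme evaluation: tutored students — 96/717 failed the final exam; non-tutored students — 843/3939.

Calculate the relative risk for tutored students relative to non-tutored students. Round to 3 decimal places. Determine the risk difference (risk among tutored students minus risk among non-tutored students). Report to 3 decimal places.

risk, tutored students = 96/717 = 0.1339
risk, non-tutored students = 843/3939 = 0.2140
RR = 0.1339 / 0.2140 = 0.626
risk difference = 0.1339 − 0.2140 = -0.080

RR = 0.626; RD = -0.080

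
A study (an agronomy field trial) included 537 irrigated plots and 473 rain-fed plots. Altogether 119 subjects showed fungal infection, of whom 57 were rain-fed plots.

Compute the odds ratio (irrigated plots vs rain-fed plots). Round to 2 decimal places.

irrigated plots with the outcome: 119 − 57 = 62
irrigated plots without the outcome: 537 − 62 = 475
rain-fed plots without the outcome: 473 − 57 = 416
odds, irrigated plots = 62/475 = 0.1305
odds, rain-fed plots = 57/416 = 0.1370
OR = 0.1305 / 0.1370 = 0.95

0.95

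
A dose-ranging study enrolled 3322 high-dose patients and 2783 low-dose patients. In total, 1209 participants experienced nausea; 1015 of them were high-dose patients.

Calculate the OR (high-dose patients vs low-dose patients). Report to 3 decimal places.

OR ≈ 5.871

high-dose patients without the outcome: 3322 − 1015 = 2307
low-dose patients with the outcome: 1209 − 1015 = 194
low-dose patients without the outcome: 2783 − 194 = 2589
OR = (1015 × 2589) / (2307 × 194) = 2627835/447558 ≈ 5.871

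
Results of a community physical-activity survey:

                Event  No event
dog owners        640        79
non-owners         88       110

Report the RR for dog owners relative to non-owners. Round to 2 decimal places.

risk, dog owners = 640/719 = 0.8901
risk, non-owners = 88/198 = 0.4444
RR = 0.8901 / 0.4444 = 2.00

RR: 2.00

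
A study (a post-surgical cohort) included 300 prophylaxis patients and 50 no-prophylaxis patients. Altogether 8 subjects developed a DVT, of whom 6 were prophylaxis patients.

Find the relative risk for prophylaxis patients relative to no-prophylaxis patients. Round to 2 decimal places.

prophylaxis patients without the outcome: 300 − 6 = 294
no-prophylaxis patients with the outcome: 8 − 6 = 2
no-prophylaxis patients without the outcome: 50 − 2 = 48
risk, prophylaxis patients = 6/300 = 0.02000
risk, no-prophylaxis patients = 2/50 = 0.04000
RR = 0.02000 / 0.04000 = 0.50

RR: 0.50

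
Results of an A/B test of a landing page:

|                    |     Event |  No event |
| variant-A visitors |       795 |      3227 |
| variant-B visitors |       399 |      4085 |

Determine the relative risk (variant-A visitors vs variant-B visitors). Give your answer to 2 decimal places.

risk, variant-A visitors = 795/4022 = 0.1977
risk, variant-B visitors = 399/4484 = 0.0890
RR = 0.1977 / 0.0890 = 2.22

RR: 2.22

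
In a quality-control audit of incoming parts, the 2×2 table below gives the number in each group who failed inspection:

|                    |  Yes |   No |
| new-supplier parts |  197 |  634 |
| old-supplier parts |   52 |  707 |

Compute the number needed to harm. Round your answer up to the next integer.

NNH = 6

risk, new-supplier parts = 197/831 = 0.237064
risk, old-supplier parts = 52/759 = 0.068511
absolute risk difference = 0.168553
1 / 0.168553 = 5.933 → round up → 6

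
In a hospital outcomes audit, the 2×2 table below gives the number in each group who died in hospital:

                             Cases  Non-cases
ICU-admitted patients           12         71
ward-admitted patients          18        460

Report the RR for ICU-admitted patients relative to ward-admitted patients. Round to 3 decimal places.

risk, ICU-admitted patients = 12/83 = 0.14458
risk, ward-admitted patients = 18/478 = 0.03766
RR = 0.14458 / 0.03766 = 3.839

RR = 3.839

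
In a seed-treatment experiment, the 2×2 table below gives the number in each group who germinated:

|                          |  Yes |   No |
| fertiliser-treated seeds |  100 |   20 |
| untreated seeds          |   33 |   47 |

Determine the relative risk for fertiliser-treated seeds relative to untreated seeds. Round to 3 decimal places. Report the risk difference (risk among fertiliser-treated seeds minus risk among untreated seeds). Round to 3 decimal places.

risk, fertiliser-treated seeds = 100/120 = 0.8333
risk, untreated seeds = 33/80 = 0.4125
RR = 0.8333 / 0.4125 = 2.020
risk difference = 0.8333 − 0.4125 = 0.421

RR = 2.020; RD = 0.421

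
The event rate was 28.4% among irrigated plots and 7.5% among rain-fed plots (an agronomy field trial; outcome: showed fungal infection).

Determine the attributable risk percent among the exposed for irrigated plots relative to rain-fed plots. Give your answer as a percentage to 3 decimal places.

AR% = (0.2840 − 0.0750) / 0.2840 = 0.7359 → 73.592%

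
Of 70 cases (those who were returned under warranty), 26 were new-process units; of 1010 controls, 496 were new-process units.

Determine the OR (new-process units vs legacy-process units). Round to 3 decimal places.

OR: 0.612

odds, new-process units = 26/496 = 0.05242
odds, legacy-process units = 44/514 = 0.08560
OR = 0.05242 / 0.08560 = 0.612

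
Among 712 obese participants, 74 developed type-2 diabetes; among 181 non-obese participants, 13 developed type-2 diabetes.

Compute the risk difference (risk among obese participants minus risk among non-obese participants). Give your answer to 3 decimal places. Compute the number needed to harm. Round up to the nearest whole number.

risk, obese participants = 74/712 = 0.1039
risk, non-obese participants = 13/181 = 0.0718
risk difference = 0.1039 − 0.0718 = 0.032
absolute risk difference = 0.032109
1 / 0.032109 = 31.144 → round up → 32

RD = 0.032; NNH = 32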